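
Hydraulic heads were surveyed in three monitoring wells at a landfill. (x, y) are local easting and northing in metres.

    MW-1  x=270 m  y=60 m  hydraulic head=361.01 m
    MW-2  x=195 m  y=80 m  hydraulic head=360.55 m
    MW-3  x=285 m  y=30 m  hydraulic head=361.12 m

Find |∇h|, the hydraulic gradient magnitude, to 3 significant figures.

Taking MW-1 as reference: MW-2−MW-1 = (-75, 20, -0.46); MW-3−MW-1 = (15, -30, +0.11).
Determinant of the coordinate differences = (-75)·(-30) − 15·20 = 1950.
∂h/∂x = [(-0.46)·(-30) − (+0.11)·20] / 1950 = +0.005949
∂h/∂y = [(-75)·(+0.11) − 15·(-0.46)] / 1950 = -0.0006923
|∇h| = √(0.005949² + -0.0006923²) = 0.005989

0.00599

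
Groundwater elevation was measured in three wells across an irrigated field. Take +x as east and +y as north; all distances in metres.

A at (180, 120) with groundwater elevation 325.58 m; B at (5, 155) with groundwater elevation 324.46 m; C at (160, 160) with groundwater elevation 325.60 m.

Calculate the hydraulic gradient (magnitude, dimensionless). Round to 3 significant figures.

With h = a·x + b·y + c and A as origin, the differences give:
  (-175)·a + 35·b = -1.12
  (-20)·a + 40·b = +0.02
Eliminate b (×40 and ×35, subtract): -6300·a = -45.500 → a = ∂h/∂x = +0.007222
Back-substitute: b = ∂h/∂y = +0.004111.
|∇h| = √(0.007222² + 0.004111²) = 0.00831

0.00831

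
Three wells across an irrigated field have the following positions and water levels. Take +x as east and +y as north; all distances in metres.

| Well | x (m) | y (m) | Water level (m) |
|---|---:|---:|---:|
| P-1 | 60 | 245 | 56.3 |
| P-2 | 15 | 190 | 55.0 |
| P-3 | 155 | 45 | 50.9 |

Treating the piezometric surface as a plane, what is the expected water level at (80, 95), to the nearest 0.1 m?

52.4 m

Three-point gradient (reference P-1): Δ to P-2 = (-45, -55, -1.3), Δ to P-3 = (95, -200, -5.4).
∂h/∂x = -0.002601, ∂h/∂y = +0.02576 (det = 14225).
h(80, 95) = 56.3 + (-0.002601)·(20) + (+0.02576)·(-150) = 56.3 -0.052 -3.865 = 52.383 m.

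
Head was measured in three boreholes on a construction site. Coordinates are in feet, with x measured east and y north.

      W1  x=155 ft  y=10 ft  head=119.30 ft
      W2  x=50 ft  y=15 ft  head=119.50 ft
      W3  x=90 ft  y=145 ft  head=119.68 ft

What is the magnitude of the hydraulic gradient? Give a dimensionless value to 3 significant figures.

With h = a·x + b·y + c and W1 as origin, the differences give:
  (-105)·a + 5·b = +0.20
  (-65)·a + 135·b = +0.38
Eliminate b (×135 and ×5, subtract): -13850·a = 25.100 → a = ∂h/∂x = -0.001812
Back-substitute: b = ∂h/∂y = +0.001942.
|∇h| = √(-0.001812² + 0.001942²) = 0.002656

0.00266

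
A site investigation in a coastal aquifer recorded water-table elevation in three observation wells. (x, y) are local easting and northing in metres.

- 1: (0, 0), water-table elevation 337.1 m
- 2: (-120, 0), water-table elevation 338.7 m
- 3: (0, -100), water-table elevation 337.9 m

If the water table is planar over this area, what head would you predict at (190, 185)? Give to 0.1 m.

333.1 m

∂h/∂x = (338.7 − 337.1) / (-120 − 0) = -0.01333
∂h/∂y = (337.9 − 337.1) / (-100 − 0) = -0.008000
h(190, 185) = 337.1 + (-0.01333)·(190) + (-0.008000)·(185) = 337.1 -2.533 -1.480 = 333.087 m.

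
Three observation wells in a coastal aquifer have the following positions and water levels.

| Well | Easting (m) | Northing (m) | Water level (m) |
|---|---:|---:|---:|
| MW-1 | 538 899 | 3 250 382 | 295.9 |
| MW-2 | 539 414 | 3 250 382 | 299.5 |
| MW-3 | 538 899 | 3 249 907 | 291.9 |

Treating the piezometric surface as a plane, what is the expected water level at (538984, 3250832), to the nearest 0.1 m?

300.3 m

∂h/∂x = (299.5 − 295.9) / (539414 − 538899) = +0.006990
∂h/∂y = (291.9 − 295.9) / (3249907 − 3250382) = +0.008421
h(538984, 3250832) = 295.9 + (+0.006990)·(85) + (+0.008421)·(450) = 295.9 +0.594 +3.789 = 300.284 m.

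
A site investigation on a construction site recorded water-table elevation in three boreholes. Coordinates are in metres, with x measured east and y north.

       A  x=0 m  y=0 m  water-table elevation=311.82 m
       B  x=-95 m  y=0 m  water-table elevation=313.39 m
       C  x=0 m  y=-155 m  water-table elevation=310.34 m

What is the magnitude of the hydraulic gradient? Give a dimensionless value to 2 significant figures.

0.019

∂h/∂x = (313.39 − 311.82) / (-95 − 0) = -0.01653
∂h/∂y = (310.34 − 311.82) / (-155 − 0) = +0.009548
|∇h| = √(-0.01653² + 0.009548²) = 0.01909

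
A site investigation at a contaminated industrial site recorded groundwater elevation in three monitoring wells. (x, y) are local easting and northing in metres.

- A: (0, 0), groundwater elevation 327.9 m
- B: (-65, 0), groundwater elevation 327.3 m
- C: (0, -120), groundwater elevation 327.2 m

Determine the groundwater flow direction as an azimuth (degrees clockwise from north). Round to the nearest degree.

238°

∂h/∂x = (327.3 − 327.9) / (-65 − 0) = +0.009231
∂h/∂y = (327.2 − 327.9) / (-120 − 0) = +0.005833
Flow direction (−∇h) has components (-0.009231 E, -0.005833 N).
Azimuth = atan2(E, N) = atan2(-0.009231, -0.005833) = 237.7° ≈ 238°.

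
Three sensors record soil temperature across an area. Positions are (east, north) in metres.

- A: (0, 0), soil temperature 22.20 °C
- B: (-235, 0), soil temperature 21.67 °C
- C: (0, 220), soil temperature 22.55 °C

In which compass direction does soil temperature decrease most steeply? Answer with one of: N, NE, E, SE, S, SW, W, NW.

∂T/∂x = (21.67 − 22.20) / (-235 − 0) = +0.002255
∂T/∂y = (22.55 − 22.20) / (220 − 0) = +0.001591
Steepest decrease is along −∇f = (-0.002255 E, -0.001591 N) → southwest.

SW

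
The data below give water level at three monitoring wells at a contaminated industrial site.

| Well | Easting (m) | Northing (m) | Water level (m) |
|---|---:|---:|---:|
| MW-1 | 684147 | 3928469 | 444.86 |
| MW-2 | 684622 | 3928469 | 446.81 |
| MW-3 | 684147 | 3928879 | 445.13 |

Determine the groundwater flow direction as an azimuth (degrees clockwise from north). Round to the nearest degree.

261°

∂h/∂x = (446.81 − 444.86) / (684622 − 684147) = +0.004105
∂h/∂y = (445.13 − 444.86) / (3928879 − 3928469) = +0.0006585
Flow direction (−∇h) has components (-0.004105 E, -0.0006585 N).
Azimuth = atan2(E, N) = atan2(-0.004105, -0.0006585) = 260.9° ≈ 261°.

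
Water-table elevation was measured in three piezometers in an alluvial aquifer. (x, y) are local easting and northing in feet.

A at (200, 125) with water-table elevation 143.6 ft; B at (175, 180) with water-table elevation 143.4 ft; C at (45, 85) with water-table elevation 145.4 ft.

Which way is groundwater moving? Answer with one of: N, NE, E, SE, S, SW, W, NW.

Differences from A: to B (Δx, Δy, Δh) = (-25, 55, -0.2); to C = (-155, -40, +1.8).
Determinant of the coordinate differences = (-25)·(-40) − (-155)·55 = 9525.
∂h/∂x = [(-0.2)·(-40) − (+1.8)·55] / 9525 = -0.009554
∂h/∂y = [(-25)·(+1.8) − (-155)·(-0.2)] / 9525 = -0.007979
Flow = −∇h = (+0.009554 east, +0.007979 north), which points northeast.

NE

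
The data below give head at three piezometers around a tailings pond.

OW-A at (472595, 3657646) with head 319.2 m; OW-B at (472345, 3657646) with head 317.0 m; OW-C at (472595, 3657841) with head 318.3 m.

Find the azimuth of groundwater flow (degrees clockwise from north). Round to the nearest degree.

298°

∂h/∂x = (317.0 − 319.2) / (472345 − 472595) = +0.008800
∂h/∂y = (318.3 − 319.2) / (3657841 − 3657646) = -0.004615
Flow direction (−∇h) has components (-0.008800 E, +0.004615 N).
Azimuth = atan2(E, N) = atan2(-0.008800, +0.004615) = 297.7° ≈ 298°.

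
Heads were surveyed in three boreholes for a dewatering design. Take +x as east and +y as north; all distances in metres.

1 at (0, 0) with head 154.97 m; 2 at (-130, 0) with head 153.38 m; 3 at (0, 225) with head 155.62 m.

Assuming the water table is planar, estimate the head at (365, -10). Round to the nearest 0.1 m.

∂h/∂x = (153.38 − 154.97) / (-130 − 0) = +0.01223
∂h/∂y = (155.62 − 154.97) / (225 − 0) = +0.002889
h(365, -10) = 154.97 + (+0.01223)·(365) + (+0.002889)·(-10) = 154.97 +4.464 -0.029 = 159.405 m.

159.4 m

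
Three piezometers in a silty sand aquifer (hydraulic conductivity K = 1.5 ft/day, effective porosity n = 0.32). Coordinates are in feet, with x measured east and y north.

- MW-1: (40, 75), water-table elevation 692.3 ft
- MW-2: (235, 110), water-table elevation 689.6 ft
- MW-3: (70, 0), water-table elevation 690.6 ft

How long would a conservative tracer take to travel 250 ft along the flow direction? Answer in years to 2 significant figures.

With h = a·x + b·y + c and MW-1 as origin, the differences give:
  195·a + 35·b = -2.7
  30·a + (-75)·b = -1.7
Eliminate b (×(-75) and ×35, subtract): -15675·a = 262.00 → a = ∂h/∂x = -0.01671
Back-substitute: b = ∂h/∂y = +0.01598.
|∇h| = √(-0.01671² + 0.01598²) = 0.02312
Seepage velocity v = K·i/n = 1.5 × 0.02312 / 0.32 = 0.1084 ft/day.
t = 250 / 0.1084 = 2306 days = 6.31 years.

6.3 years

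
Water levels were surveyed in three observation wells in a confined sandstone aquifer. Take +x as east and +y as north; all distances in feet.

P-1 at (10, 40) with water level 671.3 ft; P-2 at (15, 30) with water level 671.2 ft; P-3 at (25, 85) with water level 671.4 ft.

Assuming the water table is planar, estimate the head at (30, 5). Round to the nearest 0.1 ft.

Taking P-1 as reference: P-2−P-1 = (5, -10, -0.1); P-3−P-1 = (15, 45, +0.1).
Solve a·Δx + b·Δy = Δh: det = 5·45 − 15·(-10) = 375.
∂h/∂x = [(-0.1)·45 − (+0.1)·(-10)] / 375 = -0.009333
∂h/∂y = [5·(+0.1) − 15·(-0.1)] / 375 = +0.005333
h(30, 5) = 671.3 + (-0.009333)·(20) + (+0.005333)·(-35) = 671.3 -0.187 -0.187 = 670.927 ft.

670.9 ft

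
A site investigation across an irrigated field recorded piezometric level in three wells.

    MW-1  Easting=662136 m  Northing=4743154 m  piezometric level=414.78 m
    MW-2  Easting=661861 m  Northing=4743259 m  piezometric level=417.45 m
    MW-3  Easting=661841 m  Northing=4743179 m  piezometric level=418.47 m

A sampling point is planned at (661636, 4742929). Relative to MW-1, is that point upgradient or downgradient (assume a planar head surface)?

upgradient

Three-point gradient (reference MW-1): Δ to MW-2 = (-275, 105, +2.67), Δ to MW-3 = (-295, 25, +3.69).
∂h/∂x = -0.01331, ∂h/∂y = -0.009423 (det = 24100).
Head at (661636, 4742929) = 414.78 + (-0.01331)·(-500) + (-0.009423)·(-225) = 423.55 m.
That is higher than the 414.78 m at MW-1, so the point is upgradient.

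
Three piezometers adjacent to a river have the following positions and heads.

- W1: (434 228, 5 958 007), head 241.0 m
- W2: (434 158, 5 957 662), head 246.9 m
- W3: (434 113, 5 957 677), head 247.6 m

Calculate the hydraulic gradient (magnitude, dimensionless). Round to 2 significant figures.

0.024

With h = a·x + b·y + c and W1 as origin, the differences give:
  (-70)·a + (-345)·b = +5.9
  (-115)·a + (-330)·b = +6.6
Eliminate b (×(-330) and ×(-345), subtract): -16575·a = 330.00 → a = ∂h/∂x = -0.01991
Back-substitute: b = ∂h/∂y = -0.01306.
|∇h| = √(-0.01991² + -0.01306²) = 0.02381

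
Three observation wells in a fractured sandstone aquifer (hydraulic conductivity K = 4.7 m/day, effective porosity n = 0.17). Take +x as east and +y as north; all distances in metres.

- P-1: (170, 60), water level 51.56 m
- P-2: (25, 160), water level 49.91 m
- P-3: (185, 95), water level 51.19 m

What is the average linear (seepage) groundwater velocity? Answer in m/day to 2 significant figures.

Differences from P-1: to P-2 (Δx, Δy, Δh) = (-145, 100, -1.65); to P-3 = (15, 35, -0.37).
Determinant of the coordinate differences = (-145)·35 − 15·100 = -6575.
∂h/∂x = [(-1.65)·35 − (-0.37)·100] / -6575 = +0.003156
∂h/∂y = [(-145)·(-0.37) − 15·(-1.65)] / -6575 = -0.01192
|∇h| = √(0.003156² + -0.01192²) = 0.01233
Seepage velocity v = K·i/n = 4.7 × 0.01233 / 0.17 = 0.3409 m/day.

0.34 m/day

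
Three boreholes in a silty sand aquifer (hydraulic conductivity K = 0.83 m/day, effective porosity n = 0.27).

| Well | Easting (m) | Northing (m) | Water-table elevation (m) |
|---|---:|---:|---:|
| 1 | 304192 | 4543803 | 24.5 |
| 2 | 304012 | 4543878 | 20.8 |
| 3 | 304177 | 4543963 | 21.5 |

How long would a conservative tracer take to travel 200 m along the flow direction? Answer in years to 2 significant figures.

8.1 years

With h = a·x + b·y + c and 1 as origin, the differences give:
  (-180)·a + 75·b = -3.7
  (-15)·a + 160·b = -3.0
Eliminate b (×160 and ×75, subtract): -27675·a = -367.00 → a = ∂h/∂x = +0.01326
Back-substitute: b = ∂h/∂y = -0.01751.
|∇h| = √(0.01326² + -0.01751²) = 0.02196
Seepage velocity v = K·i/n = 0.83 × 0.02196 / 0.27 = 0.06751 m/day.
t = 200 / 0.06751 = 2963 days = 8.11 years.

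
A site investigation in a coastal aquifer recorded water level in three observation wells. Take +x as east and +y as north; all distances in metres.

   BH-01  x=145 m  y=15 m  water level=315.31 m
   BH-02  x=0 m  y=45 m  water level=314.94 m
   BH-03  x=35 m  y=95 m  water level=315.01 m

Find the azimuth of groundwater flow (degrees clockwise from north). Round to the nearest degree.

Three-point gradient (reference BH-01): Δ to BH-02 = (-145, 30, -0.37), Δ to BH-03 = (-110, 80, -0.30).
∂h/∂x = +0.002482, ∂h/∂y = -0.0003373 (det = -8300).
Flow direction (−∇h) has components (-0.002482 E, +0.0003373 N).
Azimuth = atan2(E, N) = atan2(-0.002482, +0.0003373) = 277.7° ≈ 278°.

278°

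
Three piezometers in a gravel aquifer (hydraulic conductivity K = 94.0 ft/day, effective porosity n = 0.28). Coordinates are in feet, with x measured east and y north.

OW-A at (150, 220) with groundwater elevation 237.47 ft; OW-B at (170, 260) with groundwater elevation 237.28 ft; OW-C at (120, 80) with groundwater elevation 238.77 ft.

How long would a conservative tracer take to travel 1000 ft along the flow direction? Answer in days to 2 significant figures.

With h = a·x + b·y + c and OW-A as origin, the differences give:
  20·a + 40·b = -0.19
  (-30)·a + (-140)·b = +1.30
Eliminate b (×(-140) and ×40, subtract): -1600·a = -25.400 → a = ∂h/∂x = +0.01588
Back-substitute: b = ∂h/∂y = -0.01269.
|∇h| = √(0.01588² + -0.01269²) = 0.02033
Seepage velocity v = K·i/n = 94.0 × 0.02033 / 0.28 = 6.825 ft/day.
t = 1000 / 6.825 = 146.5 days.

150 days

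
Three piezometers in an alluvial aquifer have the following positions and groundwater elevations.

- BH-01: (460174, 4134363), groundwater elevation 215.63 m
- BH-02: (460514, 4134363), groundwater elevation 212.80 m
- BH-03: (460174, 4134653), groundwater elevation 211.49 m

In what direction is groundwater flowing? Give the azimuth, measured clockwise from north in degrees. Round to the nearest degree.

∂h/∂x = (212.80 − 215.63) / (460514 − 460174) = -0.008324
∂h/∂y = (211.49 − 215.63) / (4134653 − 4134363) = -0.01428
Flow direction (−∇h) has components (+0.008324 E, +0.01428 N).
Azimuth = atan2(E, N) = atan2(+0.008324, +0.01428) = 30.2° ≈ 030°.

030°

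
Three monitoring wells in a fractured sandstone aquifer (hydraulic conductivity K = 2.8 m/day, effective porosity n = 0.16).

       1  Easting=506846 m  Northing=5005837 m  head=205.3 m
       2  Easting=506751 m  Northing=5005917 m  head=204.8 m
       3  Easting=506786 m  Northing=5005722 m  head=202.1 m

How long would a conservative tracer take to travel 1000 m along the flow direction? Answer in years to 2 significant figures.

With h = a·x + b·y + c and 1 as origin, the differences give:
  (-95)·a + 80·b = -0.5
  (-60)·a + (-115)·b = -3.2
Eliminate b (×(-115) and ×80, subtract): 15725·a = 313.50 → a = ∂h/∂x = +0.01994
Back-substitute: b = ∂h/∂y = +0.01742.
|∇h| = √(0.01994² + 0.01742²) = 0.02648
Seepage velocity v = K·i/n = 2.8 × 0.02648 / 0.16 = 0.4634 m/day.
t = 1000 / 0.4634 = 2158 days = 5.91 years.

5.9 years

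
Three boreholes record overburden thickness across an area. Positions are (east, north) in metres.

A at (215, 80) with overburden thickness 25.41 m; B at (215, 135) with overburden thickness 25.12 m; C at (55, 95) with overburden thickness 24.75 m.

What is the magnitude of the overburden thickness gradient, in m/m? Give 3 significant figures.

With d = a·x + b·y + c and A as origin, the differences give:
  0·a + 55·b = -0.29
  (-160)·a + 15·b = -0.66
Eliminate b (×15 and ×55, subtract): 8800·a = 31.950 → a = ∂d/∂x = +0.003631
Back-substitute: b = ∂d/∂y = -0.005273.
|∇f| = √(0.003631² + -0.005273²) = 0.006402 m/m

0.00640 m/m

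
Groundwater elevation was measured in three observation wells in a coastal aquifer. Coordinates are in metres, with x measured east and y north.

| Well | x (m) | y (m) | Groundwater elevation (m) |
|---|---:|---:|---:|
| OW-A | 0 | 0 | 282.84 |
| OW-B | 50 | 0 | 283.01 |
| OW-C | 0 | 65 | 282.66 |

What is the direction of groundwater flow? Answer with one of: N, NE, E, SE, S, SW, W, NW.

∂h/∂x = (283.01 − 282.84) / (50 − 0) = +0.003400
∂h/∂y = (282.66 − 282.84) / (65 − 0) = -0.002769
Flow = −∇h = (-0.003400 east, +0.002769 north), which points northwest.

NW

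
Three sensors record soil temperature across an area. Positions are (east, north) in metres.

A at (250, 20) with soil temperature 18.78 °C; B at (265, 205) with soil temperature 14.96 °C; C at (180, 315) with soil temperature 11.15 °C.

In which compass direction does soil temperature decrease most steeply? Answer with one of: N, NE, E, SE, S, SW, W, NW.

NW

With T = a·x + b·y + c and A as origin, the differences give:
  15·a + 185·b = -3.82
  (-70)·a + 295·b = -7.63
Eliminate b (×295 and ×185, subtract): 17375·a = 284.650 → a = ∂T/∂x = +0.01638
Back-substitute: b = ∂T/∂y = -0.02198.
Steepest decrease is along −∇f = (-0.01638 E, +0.02198 N) → northwest.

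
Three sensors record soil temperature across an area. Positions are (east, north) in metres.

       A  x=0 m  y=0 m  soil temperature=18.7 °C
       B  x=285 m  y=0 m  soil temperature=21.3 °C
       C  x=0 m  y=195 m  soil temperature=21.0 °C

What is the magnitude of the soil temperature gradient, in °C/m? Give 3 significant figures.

∂T/∂x = (21.3 − 18.7) / (285 − 0) = +0.009123
∂T/∂y = (21.0 − 18.7) / (195 − 0) = +0.01179
|∇f| = √(0.009123² + 0.01179²) = 0.01491 °C/m

0.0149 °C/m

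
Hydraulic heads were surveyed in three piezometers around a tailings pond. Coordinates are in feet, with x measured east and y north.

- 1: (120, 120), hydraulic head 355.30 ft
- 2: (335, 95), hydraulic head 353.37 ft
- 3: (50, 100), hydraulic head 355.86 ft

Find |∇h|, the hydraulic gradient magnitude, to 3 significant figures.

0.00903

Taking 1 as reference: 2−1 = (215, -25, -1.93); 3−1 = (-70, -20, +0.56).
Solve a·Δx + b·Δy = Δh: det = 215·(-20) − (-70)·(-25) = -6050.
∂h/∂x = [(-1.93)·(-20) − (+0.56)·(-25)] / -6050 = -0.008694
∂h/∂y = [215·(+0.56) − (-70)·(-1.93)] / -6050 = +0.002430
|∇h| = √(-0.008694² + 0.002430²) = 0.009027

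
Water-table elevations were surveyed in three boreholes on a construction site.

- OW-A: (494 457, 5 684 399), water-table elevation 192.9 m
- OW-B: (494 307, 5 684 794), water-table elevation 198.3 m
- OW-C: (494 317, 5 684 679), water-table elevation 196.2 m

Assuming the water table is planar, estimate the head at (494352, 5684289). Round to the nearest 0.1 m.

189.1 m

Differences from OW-A: to OW-B (Δx, Δy, Δh) = (-150, 395, +5.4); to OW-C = (-140, 280, +3.3).
Determinant of the coordinate differences = (-150)·280 − (-140)·395 = 13300.
∂h/∂x = [(+5.4)·280 − (+3.3)·395] / 13300 = +0.01568
∂h/∂y = [(-150)·(+3.3) − (-140)·(+5.4)] / 13300 = +0.01962
h(494352, 5684289) = 192.9 + (+0.01568)·(-105) + (+0.01962)·(-110) = 192.9 -1.646 -2.159 = 189.095 m.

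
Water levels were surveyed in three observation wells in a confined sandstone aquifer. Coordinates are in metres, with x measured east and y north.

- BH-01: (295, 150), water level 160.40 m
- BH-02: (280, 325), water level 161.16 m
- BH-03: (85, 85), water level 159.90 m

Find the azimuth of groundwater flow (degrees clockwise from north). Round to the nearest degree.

193°

Taking BH-01 as reference: BH-02−BH-01 = (-15, 175, +0.76); BH-03−BH-01 = (-210, -65, -0.50).
Solve a·Δx + b·Δy = Δh: det = (-15)·(-65) − (-210)·175 = 37725.
∂h/∂x = [(+0.76)·(-65) − (-0.50)·175] / 37725 = +0.001010
∂h/∂y = [(-15)·(-0.50) − (-210)·(+0.76)] / 37725 = +0.004429
Flow direction (−∇h) has components (-0.001010 E, -0.004429 N).
Azimuth = atan2(E, N) = atan2(-0.001010, -0.004429) = 192.8° ≈ 193°.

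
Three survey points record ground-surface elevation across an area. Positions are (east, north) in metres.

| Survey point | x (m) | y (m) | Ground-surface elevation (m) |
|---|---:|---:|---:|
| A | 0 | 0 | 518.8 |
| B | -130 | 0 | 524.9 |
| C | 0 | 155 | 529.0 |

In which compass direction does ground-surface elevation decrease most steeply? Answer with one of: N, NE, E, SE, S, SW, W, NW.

∂z/∂x = (524.9 − 518.8) / (-130 − 0) = -0.04692
∂z/∂y = (529.0 − 518.8) / (155 − 0) = +0.06581
Steepest decrease is along −∇f = (+0.04692 E, -0.06581 N) → southeast.

SE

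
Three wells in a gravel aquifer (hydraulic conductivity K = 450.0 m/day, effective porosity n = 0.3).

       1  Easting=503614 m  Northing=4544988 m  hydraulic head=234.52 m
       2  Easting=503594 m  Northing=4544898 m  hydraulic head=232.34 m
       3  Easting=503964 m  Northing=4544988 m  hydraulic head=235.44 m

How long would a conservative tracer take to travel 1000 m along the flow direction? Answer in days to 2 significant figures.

Taking 1 as reference: 2−1 = (-20, -90, -2.18); 3−1 = (350, 0, +0.92).
Determinant of the coordinate differences = (-20)·0 − 350·(-90) = 31500.
∂h/∂x = [(-2.18)·0 − (+0.92)·(-90)] / 31500 = +0.002629
∂h/∂y = [(-20)·(+0.92) − 350·(-2.18)] / 31500 = +0.02364
|∇h| = √(0.002629² + 0.02364²) = 0.02379
Seepage velocity v = K·i/n = 450.0 × 0.02379 / 0.3 = 35.68 m/day.
t = 1000 / 35.68 = 28.03 days.

28 days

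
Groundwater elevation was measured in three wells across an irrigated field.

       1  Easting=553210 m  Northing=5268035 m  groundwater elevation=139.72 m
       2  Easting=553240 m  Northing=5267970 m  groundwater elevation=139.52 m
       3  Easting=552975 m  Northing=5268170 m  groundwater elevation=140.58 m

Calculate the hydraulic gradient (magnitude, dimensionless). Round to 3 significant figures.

With h = a·x + b·y + c and 1 as origin, the differences give:
  30·a + (-65)·b = -0.20
  (-235)·a + 135·b = +0.86
Eliminate b (×135 and ×(-65), subtract): -11225·a = 28.900 → a = ∂h/∂x = -0.002575
Back-substitute: b = ∂h/∂y = +0.001889.
|∇h| = √(-0.002575² + 0.001889²) = 0.003194

0.00319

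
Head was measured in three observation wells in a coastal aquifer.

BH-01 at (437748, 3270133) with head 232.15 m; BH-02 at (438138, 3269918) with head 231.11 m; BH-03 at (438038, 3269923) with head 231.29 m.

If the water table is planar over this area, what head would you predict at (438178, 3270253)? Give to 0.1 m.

Three-point gradient (reference BH-01): Δ to BH-02 = (390, -215, -1.04), Δ to BH-03 = (290, -210, -0.86).
∂h/∂x = -0.001714, ∂h/∂y = +0.001729 (det = -19550).
h(438178, 3270253) = 232.15 + (-0.001714)·(430) + (+0.001729)·(120) = 232.15 -0.737 +0.207 = 231.621 m.

231.6 m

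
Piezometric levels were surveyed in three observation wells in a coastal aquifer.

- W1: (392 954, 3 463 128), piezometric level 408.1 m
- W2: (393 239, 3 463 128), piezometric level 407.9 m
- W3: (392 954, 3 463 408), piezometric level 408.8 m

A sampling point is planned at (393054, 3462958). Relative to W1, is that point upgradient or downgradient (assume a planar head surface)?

downgradient

∂h/∂x = (407.9 − 408.1) / (393239 − 392954) = -0.0007018
∂h/∂y = (408.8 − 408.1) / (3463408 − 3463128) = +0.002500
Head at (393054, 3462958) = 408.1 + (-0.0007018)·(100) + (+0.002500)·(-170) = 407.60 m.
That is lower than the 408.1 m at W1, so the point is downgradient.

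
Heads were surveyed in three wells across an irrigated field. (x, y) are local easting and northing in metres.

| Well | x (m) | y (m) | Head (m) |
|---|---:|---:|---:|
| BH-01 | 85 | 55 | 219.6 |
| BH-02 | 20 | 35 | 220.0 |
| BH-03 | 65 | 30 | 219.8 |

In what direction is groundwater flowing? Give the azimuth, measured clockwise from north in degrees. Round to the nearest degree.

Taking BH-01 as reference: BH-02−BH-01 = (-65, -20, +0.4); BH-03−BH-01 = (-20, -25, +0.2).
Solve a·Δx + b·Δy = Δh: det = (-65)·(-25) − (-20)·(-20) = 1225.
∂h/∂x = [(+0.4)·(-25) − (+0.2)·(-20)] / 1225 = -0.004898
∂h/∂y = [(-65)·(+0.2) − (-20)·(+0.4)] / 1225 = -0.004082
Flow direction (−∇h) has components (+0.004898 E, +0.004082 N).
Azimuth = atan2(E, N) = atan2(+0.004898, +0.004082) = 50.2° ≈ 050°.

050°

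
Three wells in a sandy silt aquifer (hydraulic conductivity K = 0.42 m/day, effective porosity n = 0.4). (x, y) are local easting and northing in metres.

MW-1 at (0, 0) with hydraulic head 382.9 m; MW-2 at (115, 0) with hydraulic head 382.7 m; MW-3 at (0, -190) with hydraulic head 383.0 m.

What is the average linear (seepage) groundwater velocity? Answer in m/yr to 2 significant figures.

∂h/∂x = (382.7 − 382.9) / (115 − 0) = -0.001739
∂h/∂y = (383.0 − 382.9) / (-190 − 0) = -0.0005263
|∇h| = √(-0.001739² + -0.0005263²) = 0.001817
Seepage velocity v = K·i/n = 0.42 × 0.001817 / 0.4 = 0.001908 m/day = 0.6969 m/yr.

0.70 m/yr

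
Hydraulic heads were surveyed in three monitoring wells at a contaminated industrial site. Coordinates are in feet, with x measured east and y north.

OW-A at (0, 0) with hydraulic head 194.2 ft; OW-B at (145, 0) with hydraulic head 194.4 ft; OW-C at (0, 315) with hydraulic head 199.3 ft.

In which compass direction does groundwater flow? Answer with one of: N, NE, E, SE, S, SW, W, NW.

S

∂h/∂x = (194.4 − 194.2) / (145 − 0) = +0.001379
∂h/∂y = (199.3 − 194.2) / (315 − 0) = +0.01619
Flow = −∇h = (-0.001379 east, -0.01619 north), which points south.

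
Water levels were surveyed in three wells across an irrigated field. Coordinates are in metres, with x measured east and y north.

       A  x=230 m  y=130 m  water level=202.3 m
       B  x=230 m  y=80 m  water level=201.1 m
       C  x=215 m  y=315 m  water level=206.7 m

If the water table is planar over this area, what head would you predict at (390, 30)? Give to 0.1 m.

200.3 m

Three-point gradient (reference A): Δ to B = (0, -50, -1.2), Δ to C = (-15, 185, +4.4).
∂h/∂x = +0.002667, ∂h/∂y = +0.02400 (det = -750).
h(390, 30) = 202.3 + (+0.002667)·(160) + (+0.02400)·(-100) = 202.3 +0.427 -2.400 = 200.327 m.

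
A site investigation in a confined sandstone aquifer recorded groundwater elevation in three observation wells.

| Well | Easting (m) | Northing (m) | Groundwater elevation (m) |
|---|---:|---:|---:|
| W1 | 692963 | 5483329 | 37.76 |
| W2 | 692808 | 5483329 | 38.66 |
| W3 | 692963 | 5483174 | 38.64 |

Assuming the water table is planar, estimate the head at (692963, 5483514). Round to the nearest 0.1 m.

∂h/∂x = (38.66 − 37.76) / (692808 − 692963) = -0.005806
∂h/∂y = (38.64 − 37.76) / (5483174 − 5483329) = -0.005677
h(692963, 5483514) = 37.76 + (-0.005806)·(0) + (-0.005677)·(185) = 37.76 -0.000 -1.050 = 36.710 m.

36.7 m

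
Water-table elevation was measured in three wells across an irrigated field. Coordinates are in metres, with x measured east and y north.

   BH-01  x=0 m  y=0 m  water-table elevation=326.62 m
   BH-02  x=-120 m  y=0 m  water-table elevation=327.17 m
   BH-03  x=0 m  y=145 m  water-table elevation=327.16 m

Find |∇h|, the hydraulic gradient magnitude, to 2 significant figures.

0.0059

∂h/∂x = (327.17 − 326.62) / (-120 − 0) = -0.004583
∂h/∂y = (327.16 − 326.62) / (145 − 0) = +0.003724
|∇h| = √(-0.004583² + 0.003724²) = 0.005905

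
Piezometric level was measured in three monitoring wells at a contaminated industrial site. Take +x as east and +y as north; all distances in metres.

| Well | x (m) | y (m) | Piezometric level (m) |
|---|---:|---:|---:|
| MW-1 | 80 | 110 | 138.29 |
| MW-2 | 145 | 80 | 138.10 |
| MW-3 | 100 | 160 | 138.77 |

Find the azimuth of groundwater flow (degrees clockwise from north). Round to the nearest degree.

188°

Three-point gradient (reference MW-1): Δ to MW-2 = (65, -30, -0.19), Δ to MW-3 = (20, 50, +0.48).
∂h/∂x = +0.001273, ∂h/∂y = +0.009091 (det = 3850).
Flow direction (−∇h) has components (-0.001273 E, -0.009091 N).
Azimuth = atan2(E, N) = atan2(-0.001273, -0.009091) = 188.0° ≈ 188°.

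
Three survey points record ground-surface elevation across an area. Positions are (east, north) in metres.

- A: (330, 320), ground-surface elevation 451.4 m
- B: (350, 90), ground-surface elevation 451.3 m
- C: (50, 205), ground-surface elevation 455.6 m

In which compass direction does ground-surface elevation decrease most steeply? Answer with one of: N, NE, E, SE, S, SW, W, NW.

With z = a·x + b·y + c and A as origin, the differences give:
  20·a + (-230)·b = -0.1
  (-280)·a + (-115)·b = +4.2
Eliminate b (×(-115) and ×(-230), subtract): -66700·a = 977.50 → a = ∂z/∂x = -0.01466
Back-substitute: b = ∂z/∂y = -0.0008396.
Steepest decrease is along −∇f = (+0.01466 E, +0.0008396 N) → east.

E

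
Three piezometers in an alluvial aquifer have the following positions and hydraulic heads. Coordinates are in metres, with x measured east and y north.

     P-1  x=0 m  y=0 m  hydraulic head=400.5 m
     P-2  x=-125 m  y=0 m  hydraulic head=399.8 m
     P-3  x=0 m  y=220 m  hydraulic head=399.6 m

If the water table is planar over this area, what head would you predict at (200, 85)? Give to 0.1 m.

401.3 m

∂h/∂x = (399.8 − 400.5) / (-125 − 0) = +0.005600
∂h/∂y = (399.6 − 400.5) / (220 − 0) = -0.004091
h(200, 85) = 400.5 + (+0.005600)·(200) + (-0.004091)·(85) = 400.5 +1.120 -0.348 = 401.272 m.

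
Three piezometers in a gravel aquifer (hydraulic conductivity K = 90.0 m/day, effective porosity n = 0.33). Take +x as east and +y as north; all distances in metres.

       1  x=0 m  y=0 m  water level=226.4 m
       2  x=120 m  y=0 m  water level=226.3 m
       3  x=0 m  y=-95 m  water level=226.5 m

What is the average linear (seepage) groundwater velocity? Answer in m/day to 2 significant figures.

0.37 m/day

∂h/∂x = (226.3 − 226.4) / (120 − 0) = -0.0008333
∂h/∂y = (226.5 − 226.4) / (-95 − 0) = -0.001053
|∇h| = √(-0.0008333² + -0.001053²) = 0.001343
Seepage velocity v = K·i/n = 90.0 × 0.001343 / 0.33 = 0.3663 m/day.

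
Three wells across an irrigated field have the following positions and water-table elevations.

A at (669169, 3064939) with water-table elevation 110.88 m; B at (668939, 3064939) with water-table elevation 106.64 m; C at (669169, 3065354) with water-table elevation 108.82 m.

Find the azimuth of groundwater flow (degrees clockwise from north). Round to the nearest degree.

∂h/∂x = (106.64 − 110.88) / (668939 − 669169) = +0.01843
∂h/∂y = (108.82 − 110.88) / (3065354 − 3064939) = -0.004964
Flow direction (−∇h) has components (-0.01843 E, +0.004964 N).
Azimuth = atan2(E, N) = atan2(-0.01843, +0.004964) = 285.1° ≈ 285°.

285°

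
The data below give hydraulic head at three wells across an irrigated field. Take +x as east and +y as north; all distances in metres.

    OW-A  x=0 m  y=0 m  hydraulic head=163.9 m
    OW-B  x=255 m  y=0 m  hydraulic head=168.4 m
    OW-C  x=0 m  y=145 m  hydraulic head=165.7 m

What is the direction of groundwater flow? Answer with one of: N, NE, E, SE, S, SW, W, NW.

∂h/∂x = (168.4 − 163.9) / (255 − 0) = +0.01765
∂h/∂y = (165.7 − 163.9) / (145 − 0) = +0.01241
Flow = −∇h = (-0.01765 east, -0.01241 north), which points southwest.

SW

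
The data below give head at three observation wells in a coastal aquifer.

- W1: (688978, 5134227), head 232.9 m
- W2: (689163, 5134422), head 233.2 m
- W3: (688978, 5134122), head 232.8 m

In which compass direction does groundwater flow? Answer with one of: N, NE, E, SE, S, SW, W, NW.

Differences from W1: to W2 (Δx, Δy, Δh) = (185, 195, +0.3); to W3 = (0, -105, -0.1).
Determinant of the coordinate differences = 185·(-105) − 0·195 = -19425.
∂h/∂x = [(+0.3)·(-105) − (-0.1)·195] / -19425 = +0.0006178
∂h/∂y = [185·(-0.1) − 0·(+0.3)] / -19425 = +0.0009524
Flow = −∇h = (-0.0006178 east, -0.0009524 north), which points southwest.

SW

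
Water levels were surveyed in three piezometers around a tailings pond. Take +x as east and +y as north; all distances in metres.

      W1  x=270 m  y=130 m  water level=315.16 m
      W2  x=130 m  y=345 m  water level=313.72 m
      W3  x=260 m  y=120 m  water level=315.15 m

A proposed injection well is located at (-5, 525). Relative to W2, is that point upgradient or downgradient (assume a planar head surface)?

downgradient

Differences from W1: to W2 (Δx, Δy, Δh) = (-140, 215, -1.44); to W3 = (-10, -10, -0.01).
Solve a·Δx + b·Δy = Δh: det = (-140)·(-10) − (-10)·215 = 3550.
∂h/∂x = [(-1.44)·(-10) − (-0.01)·215] / 3550 = +0.004662
∂h/∂y = [(-140)·(-0.01) − (-10)·(-1.44)] / 3550 = -0.003662
Head at (-5, 525) = 315.16 + (+0.004662)·(-275) + (-0.003662)·(395) = 312.43 m.
That is lower than the 313.72 m at W2, so the point is downgradient.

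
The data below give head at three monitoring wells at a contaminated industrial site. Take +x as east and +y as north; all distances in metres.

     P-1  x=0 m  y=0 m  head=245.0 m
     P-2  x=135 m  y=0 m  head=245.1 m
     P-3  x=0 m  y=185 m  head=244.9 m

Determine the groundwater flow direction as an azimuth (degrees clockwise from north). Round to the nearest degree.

∂h/∂x = (245.1 − 245.0) / (135 − 0) = +0.0007407
∂h/∂y = (244.9 − 245.0) / (185 − 0) = -0.0005405
Flow direction (−∇h) has components (-0.0007407 E, +0.0005405 N).
Azimuth = atan2(E, N) = atan2(-0.0007407, +0.0005405) = 306.1° ≈ 306°.

306°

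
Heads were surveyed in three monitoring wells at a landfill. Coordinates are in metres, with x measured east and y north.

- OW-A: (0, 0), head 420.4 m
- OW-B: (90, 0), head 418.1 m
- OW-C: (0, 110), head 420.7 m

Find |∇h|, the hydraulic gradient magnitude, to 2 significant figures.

∂h/∂x = (418.1 − 420.4) / (90 − 0) = -0.02556
∂h/∂y = (420.7 − 420.4) / (110 − 0) = +0.002727
|∇h| = √(-0.02556² + 0.002727²) = 0.02571

0.026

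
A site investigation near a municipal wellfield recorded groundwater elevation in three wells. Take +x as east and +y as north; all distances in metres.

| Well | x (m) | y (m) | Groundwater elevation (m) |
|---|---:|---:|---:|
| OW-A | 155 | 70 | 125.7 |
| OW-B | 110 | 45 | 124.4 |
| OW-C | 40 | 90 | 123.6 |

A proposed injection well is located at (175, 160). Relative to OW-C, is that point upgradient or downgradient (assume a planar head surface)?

upgradient

Taking OW-A as reference: OW-B−OW-A = (-45, -25, -1.3); OW-C−OW-A = (-115, 20, -2.1).
Solve a·Δx + b·Δy = Δh: det = (-45)·20 − (-115)·(-25) = -3775.
∂h/∂x = [(-1.3)·20 − (-2.1)·(-25)] / -3775 = +0.02079
∂h/∂y = [(-45)·(-2.1) − (-115)·(-1.3)] / -3775 = +0.01457
Head at (175, 160) = 125.7 + (+0.02079)·(20) + (+0.01457)·(90) = 127.43 m.
That is higher than the 123.6 m at OW-C, so the point is upgradient.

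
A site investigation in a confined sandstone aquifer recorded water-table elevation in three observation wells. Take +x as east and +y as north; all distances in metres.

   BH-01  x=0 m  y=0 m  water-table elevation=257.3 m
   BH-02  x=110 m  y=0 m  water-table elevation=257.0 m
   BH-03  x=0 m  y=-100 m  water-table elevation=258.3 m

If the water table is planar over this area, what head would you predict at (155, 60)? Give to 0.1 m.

256.3 m

∂h/∂x = (257.0 − 257.3) / (110 − 0) = -0.002727
∂h/∂y = (258.3 − 257.3) / (-100 − 0) = -0.01000
h(155, 60) = 257.3 + (-0.002727)·(155) + (-0.01000)·(60) = 257.3 -0.423 -0.600 = 256.277 m.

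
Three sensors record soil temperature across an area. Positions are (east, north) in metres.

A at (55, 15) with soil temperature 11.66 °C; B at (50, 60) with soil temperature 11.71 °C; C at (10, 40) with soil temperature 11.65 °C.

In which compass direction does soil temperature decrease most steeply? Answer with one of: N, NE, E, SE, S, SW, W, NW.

SW

Differences from A: to B (Δx, Δy, Δh) = (-5, 45, +0.05); to C = (-45, 25, -0.01).
Determinant of the coordinate differences = (-5)·25 − (-45)·45 = 1900.
∂T/∂x = [(+0.05)·25 − (-0.01)·45] / 1900 = +0.0008947
∂T/∂y = [(-5)·(-0.01) − (-45)·(+0.05)] / 1900 = +0.001211
Steepest decrease is along −∇f = (-0.0008947 E, -0.001211 N) → southwest.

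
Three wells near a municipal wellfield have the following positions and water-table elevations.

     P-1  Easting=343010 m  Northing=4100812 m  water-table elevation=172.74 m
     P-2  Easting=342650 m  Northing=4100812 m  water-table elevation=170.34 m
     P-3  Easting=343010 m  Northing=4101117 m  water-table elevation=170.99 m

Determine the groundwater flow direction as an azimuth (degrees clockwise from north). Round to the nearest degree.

311°

∂h/∂x = (170.34 − 172.74) / (342650 − 343010) = +0.006667
∂h/∂y = (170.99 − 172.74) / (4101117 − 4100812) = -0.005738
Flow direction (−∇h) has components (-0.006667 E, +0.005738 N).
Azimuth = atan2(E, N) = atan2(-0.006667, +0.005738) = 310.7° ≈ 311°.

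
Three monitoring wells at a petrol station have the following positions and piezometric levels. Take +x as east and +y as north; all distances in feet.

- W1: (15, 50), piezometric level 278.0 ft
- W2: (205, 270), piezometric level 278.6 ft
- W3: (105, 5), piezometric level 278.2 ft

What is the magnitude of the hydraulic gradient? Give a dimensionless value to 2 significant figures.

Taking W1 as reference: W2−W1 = (190, 220, +0.6); W3−W1 = (90, -45, +0.2).
Determinant of the coordinate differences = 190·(-45) − 90·220 = -28350.
∂h/∂x = [(+0.6)·(-45) − (+0.2)·220] / -28350 = +0.002504
∂h/∂y = [190·(+0.2) − 90·(+0.6)] / -28350 = +0.0005644
|∇h| = √(0.002504² + 0.0005644²) = 0.002567

0.0026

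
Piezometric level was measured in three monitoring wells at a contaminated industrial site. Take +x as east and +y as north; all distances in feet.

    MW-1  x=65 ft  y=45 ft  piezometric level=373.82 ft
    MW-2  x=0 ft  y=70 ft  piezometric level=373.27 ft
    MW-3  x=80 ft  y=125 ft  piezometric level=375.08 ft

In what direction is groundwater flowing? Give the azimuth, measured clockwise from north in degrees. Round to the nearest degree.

226°

Three-point gradient (reference MW-1): Δ to MW-2 = (-65, 25, -0.55), Δ to MW-3 = (15, 80, +1.26).
∂h/∂x = +0.01354, ∂h/∂y = +0.01321 (det = -5575).
Flow direction (−∇h) has components (-0.01354 E, -0.01321 N).
Azimuth = atan2(E, N) = atan2(-0.01354, -0.01321) = 225.7° ≈ 226°.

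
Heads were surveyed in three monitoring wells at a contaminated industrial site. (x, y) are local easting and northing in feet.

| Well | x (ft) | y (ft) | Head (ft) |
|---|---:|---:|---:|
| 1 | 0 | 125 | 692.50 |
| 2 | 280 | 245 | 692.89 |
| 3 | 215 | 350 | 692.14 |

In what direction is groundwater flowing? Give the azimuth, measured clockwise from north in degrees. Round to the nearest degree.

325°

Taking 1 as reference: 2−1 = (280, 120, +0.39); 3−1 = (215, 225, -0.36).
Determinant of the coordinate differences = 280·225 − 215·120 = 37200.
∂h/∂x = [(+0.39)·225 − (-0.36)·120] / 37200 = +0.003520
∂h/∂y = [280·(-0.36) − 215·(+0.39)] / 37200 = -0.004964
Flow direction (−∇h) has components (-0.003520 E, +0.004964 N).
Azimuth = atan2(E, N) = atan2(-0.003520, +0.004964) = 324.7° ≈ 325°.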